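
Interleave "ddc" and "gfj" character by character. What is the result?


Interleaving "ddc" and "gfj":
  Position 0: 'd' from first, 'g' from second => "dg"
  Position 1: 'd' from first, 'f' from second => "df"
  Position 2: 'c' from first, 'j' from second => "cj"
Result: dgdfcj

dgdfcj


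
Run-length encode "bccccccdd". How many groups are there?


Input: bccccccdd
Scanning for consecutive runs:
  Group 1: 'b' x 1 (positions 0-0)
  Group 2: 'c' x 6 (positions 1-6)
  Group 3: 'd' x 2 (positions 7-8)
Total groups: 3

3


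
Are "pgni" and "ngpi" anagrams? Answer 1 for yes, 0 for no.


Strings: "pgni", "ngpi"
Sorted first:  ginp
Sorted second: ginp
Sorted forms match => anagrams

1


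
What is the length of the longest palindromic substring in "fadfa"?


Input: "fadfa"
Checking substrings for palindromes:
  No multi-char palindromic substrings found
Longest palindromic substring: "f" with length 1

1


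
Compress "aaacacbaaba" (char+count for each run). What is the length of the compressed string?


Input: aaacacbaaba
Runs:
  'a' x 3 => "a3"
  'c' x 1 => "c1"
  'a' x 1 => "a1"
  'c' x 1 => "c1"
  'b' x 1 => "b1"
  'a' x 2 => "a2"
  'b' x 1 => "b1"
  'a' x 1 => "a1"
Compressed: "a3c1a1c1b1a2b1a1"
Compressed length: 16

16


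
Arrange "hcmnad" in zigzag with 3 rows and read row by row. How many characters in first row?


Zigzag "hcmnad" into 3 rows:
Placing characters:
  'h' => row 0
  'c' => row 1
  'm' => row 2
  'n' => row 1
  'a' => row 0
  'd' => row 1
Rows:
  Row 0: "ha"
  Row 1: "cnd"
  Row 2: "m"
First row length: 2

2


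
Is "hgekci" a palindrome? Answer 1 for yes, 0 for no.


Input: hgekci
Reversed: ickegh
  Compare pos 0 ('h') with pos 5 ('i'): MISMATCH
  Compare pos 1 ('g') with pos 4 ('c'): MISMATCH
  Compare pos 2 ('e') with pos 3 ('k'): MISMATCH
Result: not a palindrome

0


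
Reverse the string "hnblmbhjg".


Input: hnblmbhjg
Reading characters right to left:
  Position 8: 'g'
  Position 7: 'j'
  Position 6: 'h'
  Position 5: 'b'
  Position 4: 'm'
  Position 3: 'l'
  Position 2: 'b'
  Position 1: 'n'
  Position 0: 'h'
Reversed: gjhbmlbnh

gjhbmlbnh


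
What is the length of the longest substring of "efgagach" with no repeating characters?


Input: "efgagach"
Sliding window (track last position of each char):
  Position 0 ('e'): window [0,0] length 1 -- new best
  Position 1 ('f'): window [0,1] length 2 -- new best
  Position 2 ('g'): window [0,2] length 3 -- new best
  Position 3 ('a'): window [0,3] length 4 -- new best
  Position 4 ('g'): repeat (last at 2), move window start to 3
  Position 4 ('g'): window [3,4] length 2
  Position 5 ('a'): repeat (last at 3), move window start to 4
  Position 5 ('a'): window [4,5] length 2
  Position 6 ('c'): window [4,6] length 3
  Position 7 ('h'): window [4,7] length 4
Longest substring with no repeats: "efga" with length 4

4


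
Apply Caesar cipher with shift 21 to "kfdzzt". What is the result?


Caesar cipher: shift "kfdzzt" by 21
  'k' (pos 10) + 21 = pos 5 = 'f'
  'f' (pos 5) + 21 = pos 0 = 'a'
  'd' (pos 3) + 21 = pos 24 = 'y'
  'z' (pos 25) + 21 = pos 20 = 'u'
  'z' (pos 25) + 21 = pos 20 = 'u'
  't' (pos 19) + 21 = pos 14 = 'o'
Result: fayuuo

fayuuo


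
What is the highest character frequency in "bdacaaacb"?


Input: bdacaaacb
Character counts:
  'a': 4
  'b': 2
  'c': 2
  'd': 1
Maximum frequency: 4

4


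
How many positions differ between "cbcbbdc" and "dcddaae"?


Comparing "cbcbbdc" and "dcddaae" position by position:
  Position 0: 'c' vs 'd' => DIFFER
  Position 1: 'b' vs 'c' => DIFFER
  Position 2: 'c' vs 'd' => DIFFER
  Position 3: 'b' vs 'd' => DIFFER
  Position 4: 'b' vs 'a' => DIFFER
  Position 5: 'd' vs 'a' => DIFFER
  Position 6: 'c' vs 'e' => DIFFER
Positions that differ: 7

7


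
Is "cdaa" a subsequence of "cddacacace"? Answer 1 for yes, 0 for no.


Check if "cdaa" is a subsequence of "cddacacace"
Greedy scan:
  Position 0 ('c'): matches sub[0] = 'c'
  Position 1 ('d'): matches sub[1] = 'd'
  Position 2 ('d'): no match needed
  Position 3 ('a'): matches sub[2] = 'a'
  Position 4 ('c'): no match needed
  Position 5 ('a'): matches sub[3] = 'a'
  Position 6 ('c'): no match needed
  Position 7 ('a'): no match needed
  Position 8 ('c'): no match needed
  Position 9 ('e'): no match needed
All 4 characters matched => is a subsequence

1


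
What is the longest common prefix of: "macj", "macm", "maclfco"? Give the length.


Words: macj, macm, maclfco
  Position 0: all 'm' => match
  Position 1: all 'a' => match
  Position 2: all 'c' => match
  Position 3: ('j', 'm', 'l') => mismatch, stop
LCP = "mac" (length 3)

3


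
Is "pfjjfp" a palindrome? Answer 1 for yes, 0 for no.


Input: pfjjfp
Reversed: pfjjfp
  Compare pos 0 ('p') with pos 5 ('p'): match
  Compare pos 1 ('f') with pos 4 ('f'): match
  Compare pos 2 ('j') with pos 3 ('j'): match
Result: palindrome

1


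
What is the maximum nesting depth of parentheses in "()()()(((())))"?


Input: "()()()(((())))"
Tracking depth:
  Position 0 '(': depth becomes 1
  Position 1 ')': depth becomes 0
  Position 2 '(': depth becomes 1
  Position 3 ')': depth becomes 0
  Position 4 '(': depth becomes 1
  Position 5 ')': depth becomes 0
  Position 6 '(': depth becomes 1
  Position 7 '(': depth becomes 2
  Position 8 '(': depth becomes 3
  Position 9 '(': depth becomes 4
  Position 10 ')': depth becomes 3
  Position 11 ')': depth becomes 2
  Position 12 ')': depth becomes 1
  Position 13 ')': depth becomes 0
Maximum depth reached: 4

4


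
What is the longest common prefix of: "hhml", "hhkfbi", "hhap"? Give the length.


Words: hhml, hhkfbi, hhap
  Position 0: all 'h' => match
  Position 1: all 'h' => match
  Position 2: ('m', 'k', 'a') => mismatch, stop
LCP = "hh" (length 2)

2


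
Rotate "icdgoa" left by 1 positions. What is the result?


Input: "icdgoa", rotate left by 1
First 1 characters: "i"
Remaining characters: "cdgoa"
Concatenate remaining + first: "cdgoa" + "i" = "cdgoai"

cdgoai


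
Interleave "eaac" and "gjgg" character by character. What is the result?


Interleaving "eaac" and "gjgg":
  Position 0: 'e' from first, 'g' from second => "eg"
  Position 1: 'a' from first, 'j' from second => "aj"
  Position 2: 'a' from first, 'g' from second => "ag"
  Position 3: 'c' from first, 'g' from second => "cg"
Result: egajagcg

egajagcg


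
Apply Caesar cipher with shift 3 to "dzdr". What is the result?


Caesar cipher: shift "dzdr" by 3
  'd' (pos 3) + 3 = pos 6 = 'g'
  'z' (pos 25) + 3 = pos 2 = 'c'
  'd' (pos 3) + 3 = pos 6 = 'g'
  'r' (pos 17) + 3 = pos 20 = 'u'
Result: gcgu

gcgu


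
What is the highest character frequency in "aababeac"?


Input: aababeac
Character counts:
  'a': 4
  'b': 2
  'c': 1
  'e': 1
Maximum frequency: 4

4


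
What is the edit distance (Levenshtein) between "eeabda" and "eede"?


Computing edit distance: "eeabda" -> "eede"
DP table:
           e    e    d    e
      0    1    2    3    4
  e   1    0    1    2    3
  e   2    1    0    1    2
  a   3    2    1    1    2
  b   4    3    2    2    2
  d   5    4    3    2    3
  a   6    5    4    3    3
Edit distance = dp[6][4] = 3

3


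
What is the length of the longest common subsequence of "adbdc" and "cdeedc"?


LCS of "adbdc" and "cdeedc"
DP table:
           c    d    e    e    d    c
      0    0    0    0    0    0    0
  a   0    0    0    0    0    0    0
  d   0    0    1    1    1    1    1
  b   0    0    1    1    1    1    1
  d   0    0    1    1    1    2    2
  c   0    1    1    1    1    2    3
LCS length = dp[5][6] = 3

3


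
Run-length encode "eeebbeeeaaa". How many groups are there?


Input: eeebbeeeaaa
Scanning for consecutive runs:
  Group 1: 'e' x 3 (positions 0-2)
  Group 2: 'b' x 2 (positions 3-4)
  Group 3: 'e' x 3 (positions 5-7)
  Group 4: 'a' x 3 (positions 8-10)
Total groups: 4

4


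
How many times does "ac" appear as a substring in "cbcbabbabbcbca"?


Searching for "ac" in "cbcbabbabbcbca"
Scanning each position:
  Position 0: "cb" => no
  Position 1: "bc" => no
  Position 2: "cb" => no
  Position 3: "ba" => no
  Position 4: "ab" => no
  Position 5: "bb" => no
  Position 6: "ba" => no
  Position 7: "ab" => no
  Position 8: "bb" => no
  Position 9: "bc" => no
  Position 10: "cb" => no
  Position 11: "bc" => no
  Position 12: "ca" => no
Total occurrences: 0

0


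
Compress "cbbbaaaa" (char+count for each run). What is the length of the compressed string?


Input: cbbbaaaa
Runs:
  'c' x 1 => "c1"
  'b' x 3 => "b3"
  'a' x 4 => "a4"
Compressed: "c1b3a4"
Compressed length: 6

6


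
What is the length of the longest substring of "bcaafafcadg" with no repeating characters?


Input: "bcaafafcadg"
Sliding window (track last position of each char):
  Position 0 ('b'): window [0,0] length 1 -- new best
  Position 1 ('c'): window [0,1] length 2 -- new best
  Position 2 ('a'): window [0,2] length 3 -- new best
  Position 3 ('a'): repeat (last at 2), move window start to 3
  Position 3 ('a'): window [3,3] length 1
  Position 4 ('f'): window [3,4] length 2
  Position 5 ('a'): repeat (last at 3), move window start to 4
  Position 5 ('a'): window [4,5] length 2
  Position 6 ('f'): repeat (last at 4), move window start to 5
  Position 6 ('f'): window [5,6] length 2
  Position 7 ('c'): window [5,7] length 3
  Position 8 ('a'): repeat (last at 5), move window start to 6
  Position 8 ('a'): window [6,8] length 3
  Position 9 ('d'): window [6,9] length 4 -- new best
  Position 10 ('g'): window [6,10] length 5 -- new best
Longest substring with no repeats: "fcadg" with length 5

5


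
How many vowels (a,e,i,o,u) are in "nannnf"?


Input: nannnf
Checking each character:
  'n' at position 0: consonant
  'a' at position 1: vowel (running total: 1)
  'n' at position 2: consonant
  'n' at position 3: consonant
  'n' at position 4: consonant
  'f' at position 5: consonant
Total vowels: 1

1


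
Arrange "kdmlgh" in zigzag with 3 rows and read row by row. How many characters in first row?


Zigzag "kdmlgh" into 3 rows:
Placing characters:
  'k' => row 0
  'd' => row 1
  'm' => row 2
  'l' => row 1
  'g' => row 0
  'h' => row 1
Rows:
  Row 0: "kg"
  Row 1: "dlh"
  Row 2: "m"
First row length: 2

2


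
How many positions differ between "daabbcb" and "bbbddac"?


Comparing "daabbcb" and "bbbddac" position by position:
  Position 0: 'd' vs 'b' => DIFFER
  Position 1: 'a' vs 'b' => DIFFER
  Position 2: 'a' vs 'b' => DIFFER
  Position 3: 'b' vs 'd' => DIFFER
  Position 4: 'b' vs 'd' => DIFFER
  Position 5: 'c' vs 'a' => DIFFER
  Position 6: 'b' vs 'c' => DIFFER
Positions that differ: 7

7


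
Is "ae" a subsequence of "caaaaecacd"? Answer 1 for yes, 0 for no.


Check if "ae" is a subsequence of "caaaaecacd"
Greedy scan:
  Position 0 ('c'): no match needed
  Position 1 ('a'): matches sub[0] = 'a'
  Position 2 ('a'): no match needed
  Position 3 ('a'): no match needed
  Position 4 ('a'): no match needed
  Position 5 ('e'): matches sub[1] = 'e'
  Position 6 ('c'): no match needed
  Position 7 ('a'): no match needed
  Position 8 ('c'): no match needed
  Position 9 ('d'): no match needed
All 2 characters matched => is a subsequence

1


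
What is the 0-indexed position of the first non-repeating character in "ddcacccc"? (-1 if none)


Input: ddcacccc
Character frequencies:
  'a': 1
  'c': 5
  'd': 2
Scanning left to right for freq == 1:
  Position 0 ('d'): freq=2, skip
  Position 1 ('d'): freq=2, skip
  Position 2 ('c'): freq=5, skip
  Position 3 ('a'): unique! => answer = 3

3


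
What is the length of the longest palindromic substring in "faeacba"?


Input: "faeacba"
Checking substrings for palindromes:
  [1:4] "aea" (len 3) => palindrome
Longest palindromic substring: "aea" with length 3

3


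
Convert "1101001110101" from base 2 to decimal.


Input: "1101001110101" in base 2
Positional expansion:
  Digit '1' (value 1) x 2^12 = 4096
  Digit '1' (value 1) x 2^11 = 2048
  Digit '0' (value 0) x 2^10 = 0
  Digit '1' (value 1) x 2^9 = 512
  Digit '0' (value 0) x 2^8 = 0
  Digit '0' (value 0) x 2^7 = 0
  Digit '1' (value 1) x 2^6 = 64
  Digit '1' (value 1) x 2^5 = 32
  Digit '1' (value 1) x 2^4 = 16
  Digit '0' (value 0) x 2^3 = 0
  Digit '1' (value 1) x 2^2 = 4
  Digit '0' (value 0) x 2^1 = 0
  Digit '1' (value 1) x 2^0 = 1
Sum = 6773

6773


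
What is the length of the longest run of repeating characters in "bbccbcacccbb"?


Input: "bbccbcacccbb"
Scanning for longest run:
  Position 1 ('b'): continues run of 'b', length=2
  Position 2 ('c'): new char, reset run to 1
  Position 3 ('c'): continues run of 'c', length=2
  Position 4 ('b'): new char, reset run to 1
  Position 5 ('c'): new char, reset run to 1
  Position 6 ('a'): new char, reset run to 1
  Position 7 ('c'): new char, reset run to 1
  Position 8 ('c'): continues run of 'c', length=2
  Position 9 ('c'): continues run of 'c', length=3
  Position 10 ('b'): new char, reset run to 1
  Position 11 ('b'): continues run of 'b', length=2
Longest run: 'c' with length 3

3


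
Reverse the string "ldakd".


Input: ldakd
Reading characters right to left:
  Position 4: 'd'
  Position 3: 'k'
  Position 2: 'a'
  Position 1: 'd'
  Position 0: 'l'
Reversed: dkadl

dkadl


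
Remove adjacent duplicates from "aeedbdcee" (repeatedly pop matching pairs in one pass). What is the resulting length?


Input: aeedbdcee
Stack-based adjacent duplicate removal:
  Read 'a': push. Stack: a
  Read 'e': push. Stack: ae
  Read 'e': matches stack top 'e' => pop. Stack: a
  Read 'd': push. Stack: ad
  Read 'b': push. Stack: adb
  Read 'd': push. Stack: adbd
  Read 'c': push. Stack: adbdc
  Read 'e': push. Stack: adbdce
  Read 'e': matches stack top 'e' => pop. Stack: adbdc
Final stack: "adbdc" (length 5)

5


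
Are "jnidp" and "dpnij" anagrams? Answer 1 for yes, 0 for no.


Strings: "jnidp", "dpnij"
Sorted first:  dijnp
Sorted second: dijnp
Sorted forms match => anagrams

1


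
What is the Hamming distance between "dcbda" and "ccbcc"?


Comparing "dcbda" and "ccbcc" position by position:
  Position 0: 'd' vs 'c' => differ
  Position 1: 'c' vs 'c' => same
  Position 2: 'b' vs 'b' => same
  Position 3: 'd' vs 'c' => differ
  Position 4: 'a' vs 'c' => differ
Total differences (Hamming distance): 3

3


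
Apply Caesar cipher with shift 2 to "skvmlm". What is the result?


Caesar cipher: shift "skvmlm" by 2
  's' (pos 18) + 2 = pos 20 = 'u'
  'k' (pos 10) + 2 = pos 12 = 'm'
  'v' (pos 21) + 2 = pos 23 = 'x'
  'm' (pos 12) + 2 = pos 14 = 'o'
  'l' (pos 11) + 2 = pos 13 = 'n'
  'm' (pos 12) + 2 = pos 14 = 'o'
Result: umxono

umxono


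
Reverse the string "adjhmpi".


Input: adjhmpi
Reading characters right to left:
  Position 6: 'i'
  Position 5: 'p'
  Position 4: 'm'
  Position 3: 'h'
  Position 2: 'j'
  Position 1: 'd'
  Position 0: 'a'
Reversed: ipmhjda

ipmhjda


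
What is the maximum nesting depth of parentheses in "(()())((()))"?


Input: "(()())((()))"
Tracking depth:
  Position 0 '(': depth becomes 1
  Position 1 '(': depth becomes 2
  Position 2 ')': depth becomes 1
  Position 3 '(': depth becomes 2
  Position 4 ')': depth becomes 1
  Position 5 ')': depth becomes 0
  Position 6 '(': depth becomes 1
  Position 7 '(': depth becomes 2
  Position 8 '(': depth becomes 3
  Position 9 ')': depth becomes 2
  Position 10 ')': depth becomes 1
  Position 11 ')': depth becomes 0
Maximum depth reached: 3

3


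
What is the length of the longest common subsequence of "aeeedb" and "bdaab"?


LCS of "aeeedb" and "bdaab"
DP table:
           b    d    a    a    b
      0    0    0    0    0    0
  a   0    0    0    1    1    1
  e   0    0    0    1    1    1
  e   0    0    0    1    1    1
  e   0    0    0    1    1    1
  d   0    0    1    1    1    1
  b   0    1    1    1    1    2
LCS length = dp[6][5] = 2

2


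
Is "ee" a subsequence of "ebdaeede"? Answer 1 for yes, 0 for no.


Check if "ee" is a subsequence of "ebdaeede"
Greedy scan:
  Position 0 ('e'): matches sub[0] = 'e'
  Position 1 ('b'): no match needed
  Position 2 ('d'): no match needed
  Position 3 ('a'): no match needed
  Position 4 ('e'): matches sub[1] = 'e'
  Position 5 ('e'): no match needed
  Position 6 ('d'): no match needed
  Position 7 ('e'): no match needed
All 2 characters matched => is a subsequence

1


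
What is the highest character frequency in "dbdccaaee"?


Input: dbdccaaee
Character counts:
  'a': 2
  'b': 1
  'c': 2
  'd': 2
  'e': 2
Maximum frequency: 2

2


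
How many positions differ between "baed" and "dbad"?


Comparing "baed" and "dbad" position by position:
  Position 0: 'b' vs 'd' => DIFFER
  Position 1: 'a' vs 'b' => DIFFER
  Position 2: 'e' vs 'a' => DIFFER
  Position 3: 'd' vs 'd' => same
Positions that differ: 3

3


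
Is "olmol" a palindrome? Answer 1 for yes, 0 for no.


Input: olmol
Reversed: lomlo
  Compare pos 0 ('o') with pos 4 ('l'): MISMATCH
  Compare pos 1 ('l') with pos 3 ('o'): MISMATCH
Result: not a palindrome

0


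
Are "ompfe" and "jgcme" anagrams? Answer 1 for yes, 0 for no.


Strings: "ompfe", "jgcme"
Sorted first:  efmop
Sorted second: cegjm
Differ at position 0: 'e' vs 'c' => not anagrams

0


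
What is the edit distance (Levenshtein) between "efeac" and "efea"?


Computing edit distance: "efeac" -> "efea"
DP table:
           e    f    e    a
      0    1    2    3    4
  e   1    0    1    2    3
  f   2    1    0    1    2
  e   3    2    1    0    1
  a   4    3    2    1    0
  c   5    4    3    2    1
Edit distance = dp[5][4] = 1

1


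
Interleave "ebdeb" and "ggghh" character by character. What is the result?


Interleaving "ebdeb" and "ggghh":
  Position 0: 'e' from first, 'g' from second => "eg"
  Position 1: 'b' from first, 'g' from second => "bg"
  Position 2: 'd' from first, 'g' from second => "dg"
  Position 3: 'e' from first, 'h' from second => "eh"
  Position 4: 'b' from first, 'h' from second => "bh"
Result: egbgdgehbh

egbgdgehbh


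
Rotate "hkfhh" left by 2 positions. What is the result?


Input: "hkfhh", rotate left by 2
First 2 characters: "hk"
Remaining characters: "fhh"
Concatenate remaining + first: "fhh" + "hk" = "fhhhk"

fhhhk


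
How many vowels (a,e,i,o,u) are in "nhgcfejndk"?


Input: nhgcfejndk
Checking each character:
  'n' at position 0: consonant
  'h' at position 1: consonant
  'g' at position 2: consonant
  'c' at position 3: consonant
  'f' at position 4: consonant
  'e' at position 5: vowel (running total: 1)
  'j' at position 6: consonant
  'n' at position 7: consonant
  'd' at position 8: consonant
  'k' at position 9: consonant
Total vowels: 1

1


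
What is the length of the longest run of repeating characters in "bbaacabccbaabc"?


Input: "bbaacabccbaabc"
Scanning for longest run:
  Position 1 ('b'): continues run of 'b', length=2
  Position 2 ('a'): new char, reset run to 1
  Position 3 ('a'): continues run of 'a', length=2
  Position 4 ('c'): new char, reset run to 1
  Position 5 ('a'): new char, reset run to 1
  Position 6 ('b'): new char, reset run to 1
  Position 7 ('c'): new char, reset run to 1
  Position 8 ('c'): continues run of 'c', length=2
  Position 9 ('b'): new char, reset run to 1
  Position 10 ('a'): new char, reset run to 1
  Position 11 ('a'): continues run of 'a', length=2
  Position 12 ('b'): new char, reset run to 1
  Position 13 ('c'): new char, reset run to 1
Longest run: 'b' with length 2

2


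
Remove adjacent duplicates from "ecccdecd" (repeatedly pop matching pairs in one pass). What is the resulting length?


Input: ecccdecd
Stack-based adjacent duplicate removal:
  Read 'e': push. Stack: e
  Read 'c': push. Stack: ec
  Read 'c': matches stack top 'c' => pop. Stack: e
  Read 'c': push. Stack: ec
  Read 'd': push. Stack: ecd
  Read 'e': push. Stack: ecde
  Read 'c': push. Stack: ecdec
  Read 'd': push. Stack: ecdecd
Final stack: "ecdecd" (length 6)

6


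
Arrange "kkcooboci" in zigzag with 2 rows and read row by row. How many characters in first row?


Zigzag "kkcooboci" into 2 rows:
Placing characters:
  'k' => row 0
  'k' => row 1
  'c' => row 0
  'o' => row 1
  'o' => row 0
  'b' => row 1
  'o' => row 0
  'c' => row 1
  'i' => row 0
Rows:
  Row 0: "kcooi"
  Row 1: "kobc"
First row length: 5

5


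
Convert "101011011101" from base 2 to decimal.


Input: "101011011101" in base 2
Positional expansion:
  Digit '1' (value 1) x 2^11 = 2048
  Digit '0' (value 0) x 2^10 = 0
  Digit '1' (value 1) x 2^9 = 512
  Digit '0' (value 0) x 2^8 = 0
  Digit '1' (value 1) x 2^7 = 128
  Digit '1' (value 1) x 2^6 = 64
  Digit '0' (value 0) x 2^5 = 0
  Digit '1' (value 1) x 2^4 = 16
  Digit '1' (value 1) x 2^3 = 8
  Digit '1' (value 1) x 2^2 = 4
  Digit '0' (value 0) x 2^1 = 0
  Digit '1' (value 1) x 2^0 = 1
Sum = 2781

2781


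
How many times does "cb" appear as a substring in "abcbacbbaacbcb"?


Searching for "cb" in "abcbacbbaacbcb"
Scanning each position:
  Position 0: "ab" => no
  Position 1: "bc" => no
  Position 2: "cb" => MATCH
  Position 3: "ba" => no
  Position 4: "ac" => no
  Position 5: "cb" => MATCH
  Position 6: "bb" => no
  Position 7: "ba" => no
  Position 8: "aa" => no
  Position 9: "ac" => no
  Position 10: "cb" => MATCH
  Position 11: "bc" => no
  Position 12: "cb" => MATCH
Total occurrences: 4

4


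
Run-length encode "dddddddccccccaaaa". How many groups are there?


Input: dddddddccccccaaaa
Scanning for consecutive runs:
  Group 1: 'd' x 7 (positions 0-6)
  Group 2: 'c' x 6 (positions 7-12)
  Group 3: 'a' x 4 (positions 13-16)
Total groups: 3

3


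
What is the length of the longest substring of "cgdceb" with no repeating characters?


Input: "cgdceb"
Sliding window (track last position of each char):
  Position 0 ('c'): window [0,0] length 1 -- new best
  Position 1 ('g'): window [0,1] length 2 -- new best
  Position 2 ('d'): window [0,2] length 3 -- new best
  Position 3 ('c'): repeat (last at 0), move window start to 1
  Position 3 ('c'): window [1,3] length 3
  Position 4 ('e'): window [1,4] length 4 -- new best
  Position 5 ('b'): window [1,5] length 5 -- new best
Longest substring with no repeats: "gdceb" with length 5

5


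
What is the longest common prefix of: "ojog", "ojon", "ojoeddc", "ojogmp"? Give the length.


Words: ojog, ojon, ojoeddc, ojogmp
  Position 0: all 'o' => match
  Position 1: all 'j' => match
  Position 2: all 'o' => match
  Position 3: ('g', 'n', 'e', 'g') => mismatch, stop
LCP = "ojo" (length 3)

3


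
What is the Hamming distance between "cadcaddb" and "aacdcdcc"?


Comparing "cadcaddb" and "aacdcdcc" position by position:
  Position 0: 'c' vs 'a' => differ
  Position 1: 'a' vs 'a' => same
  Position 2: 'd' vs 'c' => differ
  Position 3: 'c' vs 'd' => differ
  Position 4: 'a' vs 'c' => differ
  Position 5: 'd' vs 'd' => same
  Position 6: 'd' vs 'c' => differ
  Position 7: 'b' vs 'c' => differ
Total differences (Hamming distance): 6

6


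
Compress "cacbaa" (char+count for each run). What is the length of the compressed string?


Input: cacbaa
Runs:
  'c' x 1 => "c1"
  'a' x 1 => "a1"
  'c' x 1 => "c1"
  'b' x 1 => "b1"
  'a' x 2 => "a2"
Compressed: "c1a1c1b1a2"
Compressed length: 10

10


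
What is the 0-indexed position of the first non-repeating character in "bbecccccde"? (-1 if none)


Input: bbecccccde
Character frequencies:
  'b': 2
  'c': 5
  'd': 1
  'e': 2
Scanning left to right for freq == 1:
  Position 0 ('b'): freq=2, skip
  Position 1 ('b'): freq=2, skip
  Position 2 ('e'): freq=2, skip
  Position 3 ('c'): freq=5, skip
  Position 4 ('c'): freq=5, skip
  Position 5 ('c'): freq=5, skip
  Position 6 ('c'): freq=5, skip
  Position 7 ('c'): freq=5, skip
  Position 8 ('d'): unique! => answer = 8

8


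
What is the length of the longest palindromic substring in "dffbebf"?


Input: "dffbebf"
Checking substrings for palindromes:
  [2:7] "fbebf" (len 5) => palindrome
  [3:6] "beb" (len 3) => palindrome
  [1:3] "ff" (len 2) => palindrome
Longest palindromic substring: "fbebf" with length 5

5


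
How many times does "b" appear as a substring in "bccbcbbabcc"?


Searching for "b" in "bccbcbbabcc"
Scanning each position:
  Position 0: "b" => MATCH
  Position 1: "c" => no
  Position 2: "c" => no
  Position 3: "b" => MATCH
  Position 4: "c" => no
  Position 5: "b" => MATCH
  Position 6: "b" => MATCH
  Position 7: "a" => no
  Position 8: "b" => MATCH
  Position 9: "c" => no
  Position 10: "c" => no
Total occurrences: 5

5


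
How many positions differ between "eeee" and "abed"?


Comparing "eeee" and "abed" position by position:
  Position 0: 'e' vs 'a' => DIFFER
  Position 1: 'e' vs 'b' => DIFFER
  Position 2: 'e' vs 'e' => same
  Position 3: 'e' vs 'd' => DIFFER
Positions that differ: 3

3


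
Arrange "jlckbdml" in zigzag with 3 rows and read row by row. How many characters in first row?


Zigzag "jlckbdml" into 3 rows:
Placing characters:
  'j' => row 0
  'l' => row 1
  'c' => row 2
  'k' => row 1
  'b' => row 0
  'd' => row 1
  'm' => row 2
  'l' => row 1
Rows:
  Row 0: "jb"
  Row 1: "lkdl"
  Row 2: "cm"
First row length: 2

2


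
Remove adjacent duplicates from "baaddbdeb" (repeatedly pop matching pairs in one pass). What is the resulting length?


Input: baaddbdeb
Stack-based adjacent duplicate removal:
  Read 'b': push. Stack: b
  Read 'a': push. Stack: ba
  Read 'a': matches stack top 'a' => pop. Stack: b
  Read 'd': push. Stack: bd
  Read 'd': matches stack top 'd' => pop. Stack: b
  Read 'b': matches stack top 'b' => pop. Stack: (empty)
  Read 'd': push. Stack: d
  Read 'e': push. Stack: de
  Read 'b': push. Stack: deb
Final stack: "deb" (length 3)

3


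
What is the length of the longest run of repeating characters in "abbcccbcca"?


Input: "abbcccbcca"
Scanning for longest run:
  Position 1 ('b'): new char, reset run to 1
  Position 2 ('b'): continues run of 'b', length=2
  Position 3 ('c'): new char, reset run to 1
  Position 4 ('c'): continues run of 'c', length=2
  Position 5 ('c'): continues run of 'c', length=3
  Position 6 ('b'): new char, reset run to 1
  Position 7 ('c'): new char, reset run to 1
  Position 8 ('c'): continues run of 'c', length=2
  Position 9 ('a'): new char, reset run to 1
Longest run: 'c' with length 3

3


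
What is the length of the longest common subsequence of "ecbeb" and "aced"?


LCS of "ecbeb" and "aced"
DP table:
           a    c    e    d
      0    0    0    0    0
  e   0    0    0    1    1
  c   0    0    1    1    1
  b   0    0    1    1    1
  e   0    0    1    2    2
  b   0    0    1    2    2
LCS length = dp[5][4] = 2

2


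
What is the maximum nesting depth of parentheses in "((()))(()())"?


Input: "((()))(()())"
Tracking depth:
  Position 0 '(': depth becomes 1
  Position 1 '(': depth becomes 2
  Position 2 '(': depth becomes 3
  Position 3 ')': depth becomes 2
  Position 4 ')': depth becomes 1
  Position 5 ')': depth becomes 0
  Position 6 '(': depth becomes 1
  Position 7 '(': depth becomes 2
  Position 8 ')': depth becomes 1
  Position 9 '(': depth becomes 2
  Position 10 ')': depth becomes 1
  Position 11 ')': depth becomes 0
Maximum depth reached: 3

3


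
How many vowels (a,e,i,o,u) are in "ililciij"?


Input: ililciij
Checking each character:
  'i' at position 0: vowel (running total: 1)
  'l' at position 1: consonant
  'i' at position 2: vowel (running total: 2)
  'l' at position 3: consonant
  'c' at position 4: consonant
  'i' at position 5: vowel (running total: 3)
  'i' at position 6: vowel (running total: 4)
  'j' at position 7: consonant
Total vowels: 4

4


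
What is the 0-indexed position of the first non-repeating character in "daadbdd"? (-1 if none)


Input: daadbdd
Character frequencies:
  'a': 2
  'b': 1
  'd': 4
Scanning left to right for freq == 1:
  Position 0 ('d'): freq=4, skip
  Position 1 ('a'): freq=2, skip
  Position 2 ('a'): freq=2, skip
  Position 3 ('d'): freq=4, skip
  Position 4 ('b'): unique! => answer = 4

4


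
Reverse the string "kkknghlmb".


Input: kkknghlmb
Reading characters right to left:
  Position 8: 'b'
  Position 7: 'm'
  Position 6: 'l'
  Position 5: 'h'
  Position 4: 'g'
  Position 3: 'n'
  Position 2: 'k'
  Position 1: 'k'
  Position 0: 'k'
Reversed: bmlhgnkkk

bmlhgnkkk


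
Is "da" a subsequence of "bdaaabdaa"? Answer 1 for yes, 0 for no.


Check if "da" is a subsequence of "bdaaabdaa"
Greedy scan:
  Position 0 ('b'): no match needed
  Position 1 ('d'): matches sub[0] = 'd'
  Position 2 ('a'): matches sub[1] = 'a'
  Position 3 ('a'): no match needed
  Position 4 ('a'): no match needed
  Position 5 ('b'): no match needed
  Position 6 ('d'): no match needed
  Position 7 ('a'): no match needed
  Position 8 ('a'): no match needed
All 2 characters matched => is a subsequence

1


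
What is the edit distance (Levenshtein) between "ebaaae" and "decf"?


Computing edit distance: "ebaaae" -> "decf"
DP table:
           d    e    c    f
      0    1    2    3    4
  e   1    1    1    2    3
  b   2    2    2    2    3
  a   3    3    3    3    3
  a   4    4    4    4    4
  a   5    5    5    5    5
  e   6    6    5    6    6
Edit distance = dp[6][4] = 6

6


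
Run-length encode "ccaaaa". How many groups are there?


Input: ccaaaa
Scanning for consecutive runs:
  Group 1: 'c' x 2 (positions 0-1)
  Group 2: 'a' x 4 (positions 2-5)
Total groups: 2

2


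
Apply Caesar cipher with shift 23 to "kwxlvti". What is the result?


Caesar cipher: shift "kwxlvti" by 23
  'k' (pos 10) + 23 = pos 7 = 'h'
  'w' (pos 22) + 23 = pos 19 = 't'
  'x' (pos 23) + 23 = pos 20 = 'u'
  'l' (pos 11) + 23 = pos 8 = 'i'
  'v' (pos 21) + 23 = pos 18 = 's'
  't' (pos 19) + 23 = pos 16 = 'q'
  'i' (pos 8) + 23 = pos 5 = 'f'
Result: htuisqf

htuisqf


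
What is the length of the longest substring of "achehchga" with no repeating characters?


Input: "achehchga"
Sliding window (track last position of each char):
  Position 0 ('a'): window [0,0] length 1 -- new best
  Position 1 ('c'): window [0,1] length 2 -- new best
  Position 2 ('h'): window [0,2] length 3 -- new best
  Position 3 ('e'): window [0,3] length 4 -- new best
  Position 4 ('h'): repeat (last at 2), move window start to 3
  Position 4 ('h'): window [3,4] length 2
  Position 5 ('c'): window [3,5] length 3
  Position 6 ('h'): repeat (last at 4), move window start to 5
  Position 6 ('h'): window [5,6] length 2
  Position 7 ('g'): window [5,7] length 3
  Position 8 ('a'): window [5,8] length 4
Longest substring with no repeats: "ache" with length 4

4


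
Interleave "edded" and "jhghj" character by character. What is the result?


Interleaving "edded" and "jhghj":
  Position 0: 'e' from first, 'j' from second => "ej"
  Position 1: 'd' from first, 'h' from second => "dh"
  Position 2: 'd' from first, 'g' from second => "dg"
  Position 3: 'e' from first, 'h' from second => "eh"
  Position 4: 'd' from first, 'j' from second => "dj"
Result: ejdhdgehdj

ejdhdgehdj


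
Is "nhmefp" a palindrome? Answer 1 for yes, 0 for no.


Input: nhmefp
Reversed: pfemhn
  Compare pos 0 ('n') with pos 5 ('p'): MISMATCH
  Compare pos 1 ('h') with pos 4 ('f'): MISMATCH
  Compare pos 2 ('m') with pos 3 ('e'): MISMATCH
Result: not a palindrome

0


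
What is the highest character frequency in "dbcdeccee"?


Input: dbcdeccee
Character counts:
  'b': 1
  'c': 3
  'd': 2
  'e': 3
Maximum frequency: 3

3


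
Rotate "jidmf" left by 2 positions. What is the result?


Input: "jidmf", rotate left by 2
First 2 characters: "ji"
Remaining characters: "dmf"
Concatenate remaining + first: "dmf" + "ji" = "dmfji"

dmfji


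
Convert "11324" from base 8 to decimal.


Input: "11324" in base 8
Positional expansion:
  Digit '1' (value 1) x 8^4 = 4096
  Digit '1' (value 1) x 8^3 = 512
  Digit '3' (value 3) x 8^2 = 192
  Digit '2' (value 2) x 8^1 = 16
  Digit '4' (value 4) x 8^0 = 4
Sum = 4820

4820


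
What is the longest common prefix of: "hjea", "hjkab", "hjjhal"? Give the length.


Words: hjea, hjkab, hjjhal
  Position 0: all 'h' => match
  Position 1: all 'j' => match
  Position 2: ('e', 'k', 'j') => mismatch, stop
LCP = "hj" (length 2)

2


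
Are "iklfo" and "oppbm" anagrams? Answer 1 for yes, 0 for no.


Strings: "iklfo", "oppbm"
Sorted first:  fiklo
Sorted second: bmopp
Differ at position 0: 'f' vs 'b' => not anagrams

0


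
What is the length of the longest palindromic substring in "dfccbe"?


Input: "dfccbe"
Checking substrings for palindromes:
  [2:4] "cc" (len 2) => palindrome
Longest palindromic substring: "cc" with length 2

2


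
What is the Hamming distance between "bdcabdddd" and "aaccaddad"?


Comparing "bdcabdddd" and "aaccaddad" position by position:
  Position 0: 'b' vs 'a' => differ
  Position 1: 'd' vs 'a' => differ
  Position 2: 'c' vs 'c' => same
  Position 3: 'a' vs 'c' => differ
  Position 4: 'b' vs 'a' => differ
  Position 5: 'd' vs 'd' => same
  Position 6: 'd' vs 'd' => same
  Position 7: 'd' vs 'a' => differ
  Position 8: 'd' vs 'd' => same
Total differences (Hamming distance): 5

5


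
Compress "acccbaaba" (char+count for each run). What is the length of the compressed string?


Input: acccbaaba
Runs:
  'a' x 1 => "a1"
  'c' x 3 => "c3"
  'b' x 1 => "b1"
  'a' x 2 => "a2"
  'b' x 1 => "b1"
  'a' x 1 => "a1"
Compressed: "a1c3b1a2b1a1"
Compressed length: 12

12


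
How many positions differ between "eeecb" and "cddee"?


Comparing "eeecb" and "cddee" position by position:
  Position 0: 'e' vs 'c' => DIFFER
  Position 1: 'e' vs 'd' => DIFFER
  Position 2: 'e' vs 'd' => DIFFER
  Position 3: 'c' vs 'e' => DIFFER
  Position 4: 'b' vs 'e' => DIFFER
Positions that differ: 5

5


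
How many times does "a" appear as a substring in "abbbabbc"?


Searching for "a" in "abbbabbc"
Scanning each position:
  Position 0: "a" => MATCH
  Position 1: "b" => no
  Position 2: "b" => no
  Position 3: "b" => no
  Position 4: "a" => MATCH
  Position 5: "b" => no
  Position 6: "b" => no
  Position 7: "c" => no
Total occurrences: 2

2


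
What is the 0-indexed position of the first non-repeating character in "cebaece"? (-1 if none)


Input: cebaece
Character frequencies:
  'a': 1
  'b': 1
  'c': 2
  'e': 3
Scanning left to right for freq == 1:
  Position 0 ('c'): freq=2, skip
  Position 1 ('e'): freq=3, skip
  Position 2 ('b'): unique! => answer = 2

2


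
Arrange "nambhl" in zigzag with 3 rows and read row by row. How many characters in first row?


Zigzag "nambhl" into 3 rows:
Placing characters:
  'n' => row 0
  'a' => row 1
  'm' => row 2
  'b' => row 1
  'h' => row 0
  'l' => row 1
Rows:
  Row 0: "nh"
  Row 1: "abl"
  Row 2: "m"
First row length: 2

2


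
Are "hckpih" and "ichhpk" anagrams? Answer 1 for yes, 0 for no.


Strings: "hckpih", "ichhpk"
Sorted first:  chhikp
Sorted second: chhikp
Sorted forms match => anagrams

1


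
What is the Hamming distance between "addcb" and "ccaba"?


Comparing "addcb" and "ccaba" position by position:
  Position 0: 'a' vs 'c' => differ
  Position 1: 'd' vs 'c' => differ
  Position 2: 'd' vs 'a' => differ
  Position 3: 'c' vs 'b' => differ
  Position 4: 'b' vs 'a' => differ
Total differences (Hamming distance): 5

5


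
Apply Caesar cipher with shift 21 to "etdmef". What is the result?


Caesar cipher: shift "etdmef" by 21
  'e' (pos 4) + 21 = pos 25 = 'z'
  't' (pos 19) + 21 = pos 14 = 'o'
  'd' (pos 3) + 21 = pos 24 = 'y'
  'm' (pos 12) + 21 = pos 7 = 'h'
  'e' (pos 4) + 21 = pos 25 = 'z'
  'f' (pos 5) + 21 = pos 0 = 'a'
Result: zoyhza

zoyhza


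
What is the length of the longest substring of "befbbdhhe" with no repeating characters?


Input: "befbbdhhe"
Sliding window (track last position of each char):
  Position 0 ('b'): window [0,0] length 1 -- new best
  Position 1 ('e'): window [0,1] length 2 -- new best
  Position 2 ('f'): window [0,2] length 3 -- new best
  Position 3 ('b'): repeat (last at 0), move window start to 1
  Position 3 ('b'): window [1,3] length 3
  Position 4 ('b'): repeat (last at 3), move window start to 4
  Position 4 ('b'): window [4,4] length 1
  Position 5 ('d'): window [4,5] length 2
  Position 6 ('h'): window [4,6] length 3
  Position 7 ('h'): repeat (last at 6), move window start to 7
  Position 7 ('h'): window [7,7] length 1
  Position 8 ('e'): window [7,8] length 2
Longest substring with no repeats: "bef" with length 3

3


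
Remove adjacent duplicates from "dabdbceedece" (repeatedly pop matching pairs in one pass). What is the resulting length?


Input: dabdbceedece
Stack-based adjacent duplicate removal:
  Read 'd': push. Stack: d
  Read 'a': push. Stack: da
  Read 'b': push. Stack: dab
  Read 'd': push. Stack: dabd
  Read 'b': push. Stack: dabdb
  Read 'c': push. Stack: dabdbc
  Read 'e': push. Stack: dabdbce
  Read 'e': matches stack top 'e' => pop. Stack: dabdbc
  Read 'd': push. Stack: dabdbcd
  Read 'e': push. Stack: dabdbcde
  Read 'c': push. Stack: dabdbcdec
  Read 'e': push. Stack: dabdbcdece
Final stack: "dabdbcdece" (length 10)

10


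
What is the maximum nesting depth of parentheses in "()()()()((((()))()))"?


Input: "()()()()((((()))()))"
Tracking depth:
  Position 0 '(': depth becomes 1
  Position 1 ')': depth becomes 0
  Position 2 '(': depth becomes 1
  Position 3 ')': depth becomes 0
  Position 4 '(': depth becomes 1
  Position 5 ')': depth becomes 0
  Position 6 '(': depth becomes 1
  Position 7 ')': depth becomes 0
  Position 8 '(': depth becomes 1
  Position 9 '(': depth becomes 2
  Position 10 '(': depth becomes 3
  Position 11 '(': depth becomes 4
  Position 12 '(': depth becomes 5
  Position 13 ')': depth becomes 4
  Position 14 ')': depth becomes 3
  Position 15 ')': depth becomes 2
  Position 16 '(': depth becomes 3
  Position 17 ')': depth becomes 2
  Position 18 ')': depth becomes 1
  Position 19 ')': depth becomes 0
Maximum depth reached: 5

5


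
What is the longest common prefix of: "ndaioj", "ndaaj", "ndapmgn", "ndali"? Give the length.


Words: ndaioj, ndaaj, ndapmgn, ndali
  Position 0: all 'n' => match
  Position 1: all 'd' => match
  Position 2: all 'a' => match
  Position 3: ('i', 'a', 'p', 'l') => mismatch, stop
LCP = "nda" (length 3)

3


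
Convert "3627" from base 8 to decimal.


Input: "3627" in base 8
Positional expansion:
  Digit '3' (value 3) x 8^3 = 1536
  Digit '6' (value 6) x 8^2 = 384
  Digit '2' (value 2) x 8^1 = 16
  Digit '7' (value 7) x 8^0 = 7
Sum = 1943

1943


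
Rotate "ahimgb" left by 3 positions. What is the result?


Input: "ahimgb", rotate left by 3
First 3 characters: "ahi"
Remaining characters: "mgb"
Concatenate remaining + first: "mgb" + "ahi" = "mgbahi"

mgbahi


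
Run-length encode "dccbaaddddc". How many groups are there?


Input: dccbaaddddc
Scanning for consecutive runs:
  Group 1: 'd' x 1 (positions 0-0)
  Group 2: 'c' x 2 (positions 1-2)
  Group 3: 'b' x 1 (positions 3-3)
  Group 4: 'a' x 2 (positions 4-5)
  Group 5: 'd' x 4 (positions 6-9)
  Group 6: 'c' x 1 (positions 10-10)
Total groups: 6

6


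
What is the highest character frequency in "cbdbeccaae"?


Input: cbdbeccaae
Character counts:
  'a': 2
  'b': 2
  'c': 3
  'd': 1
  'e': 2
Maximum frequency: 3

3


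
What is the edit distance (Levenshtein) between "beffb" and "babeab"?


Computing edit distance: "beffb" -> "babeab"
DP table:
           b    a    b    e    a    b
      0    1    2    3    4    5    6
  b   1    0    1    2    3    4    5
  e   2    1    1    2    2    3    4
  f   3    2    2    2    3    3    4
  f   4    3    3    3    3    4    4
  b   5    4    4    3    4    4    4
Edit distance = dp[5][6] = 4

4


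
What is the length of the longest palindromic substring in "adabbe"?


Input: "adabbe"
Checking substrings for palindromes:
  [0:3] "ada" (len 3) => palindrome
  [3:5] "bb" (len 2) => palindrome
Longest palindromic substring: "ada" with length 3

3


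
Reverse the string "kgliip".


Input: kgliip
Reading characters right to left:
  Position 5: 'p'
  Position 4: 'i'
  Position 3: 'i'
  Position 2: 'l'
  Position 1: 'g'
  Position 0: 'k'
Reversed: piilgk

piilgk


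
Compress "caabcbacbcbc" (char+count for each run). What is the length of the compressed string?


Input: caabcbacbcbc
Runs:
  'c' x 1 => "c1"
  'a' x 2 => "a2"
  'b' x 1 => "b1"
  'c' x 1 => "c1"
  'b' x 1 => "b1"
  'a' x 1 => "a1"
  'c' x 1 => "c1"
  'b' x 1 => "b1"
  'c' x 1 => "c1"
  'b' x 1 => "b1"
  'c' x 1 => "c1"
Compressed: "c1a2b1c1b1a1c1b1c1b1c1"
Compressed length: 22

22
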